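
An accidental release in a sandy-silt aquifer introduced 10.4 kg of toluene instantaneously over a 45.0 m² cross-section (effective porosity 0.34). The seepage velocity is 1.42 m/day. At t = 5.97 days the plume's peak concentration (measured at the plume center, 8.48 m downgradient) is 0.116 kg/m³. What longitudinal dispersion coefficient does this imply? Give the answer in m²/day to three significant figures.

0.458 m²/day

At the plume center C_max = M/(n_e·A·√(4πDt)), so D = M²/(4πt·(n_e·A·C_max)²).
n_e·A·C_max = 0.34 × 45.0 × 0.116 = 1.775 kg/m.
D = 10.4²/(4π × 5.97 × 1.775²) = 0.458 m²/day.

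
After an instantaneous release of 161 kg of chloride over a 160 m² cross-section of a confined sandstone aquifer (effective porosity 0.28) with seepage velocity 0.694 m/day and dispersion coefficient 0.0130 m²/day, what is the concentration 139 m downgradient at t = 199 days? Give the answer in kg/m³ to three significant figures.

0.583 kg/m³

For an instantaneous plane source, C(x,t) = M/(n_e·A·√(4πDt)) · exp(−(x−vt)²/(4Dt)), with n_e·A the pore (flow) area.
Plume center vt = 0.694 × 199 = 138.106 m, so the well at 139 m is 0.894 m downgradient of the peak.
√(4πDt) = 5.702 m, giving peak height M/(n_e·A·√(4πDt)) = 161/(0.28 × 160 × 5.702) = 0.6303 kg/m³.
(x−vt)²/(4Dt) = (0.894)²/(4 × 0.0130 × 199) = 0.07724; exp(−0.07724) = 0.9257.
C = 0.6303 × 0.9257 = 0.583 kg/m³.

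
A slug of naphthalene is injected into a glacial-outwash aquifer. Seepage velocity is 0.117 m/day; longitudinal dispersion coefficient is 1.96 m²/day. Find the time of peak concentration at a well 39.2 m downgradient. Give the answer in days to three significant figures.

221 days

For the 1D instantaneous-source solution, setting ∂C/∂t = 0 at fixed x gives v²t² + 2Dt − x² = 0, so t = (√(D² + v²x²) − D)/v².
√(D² + v²x²) = √(1.96² + 0.117² × 39.2²) = 4.988; v² = 0.013689.
t = (4.988 − 1.96)/0.013689 = 221 days (vs. the pure-advection estimate x/v = 335 d).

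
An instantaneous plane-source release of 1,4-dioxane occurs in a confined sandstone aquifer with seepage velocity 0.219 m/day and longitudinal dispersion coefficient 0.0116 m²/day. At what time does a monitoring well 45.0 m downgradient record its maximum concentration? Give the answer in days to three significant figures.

For the 1D instantaneous-source solution, setting ∂C/∂t = 0 at fixed x gives v²t² + 2Dt − x² = 0, so t = (√(D² + v²x²) − D)/v².
√(D² + v²x²) = √(0.0116² + 0.219² × 45.0²) = 9.855; v² = 0.047961.
t = (9.855 − 0.0116)/0.047961 = 205 days (vs. the pure-advection estimate x/v = 205 d).

205 days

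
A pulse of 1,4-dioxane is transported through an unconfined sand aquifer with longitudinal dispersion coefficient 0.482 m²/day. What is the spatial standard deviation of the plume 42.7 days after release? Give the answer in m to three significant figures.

Dispersive spreading gives a Gaussian with σ² = 2Dt; advection only shifts the center.
σ = √(2 × 0.482 × 42.7) = 6.42 m.

6.42 m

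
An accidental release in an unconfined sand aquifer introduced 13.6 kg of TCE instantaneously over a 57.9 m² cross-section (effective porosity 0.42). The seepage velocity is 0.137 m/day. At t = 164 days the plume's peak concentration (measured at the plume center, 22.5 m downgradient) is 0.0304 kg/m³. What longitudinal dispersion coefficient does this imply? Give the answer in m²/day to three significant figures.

At the plume center C_max = M/(n_e·A·√(4πDt)), so D = M²/(4πt·(n_e·A·C_max)²).
n_e·A·C_max = 0.42 × 57.9 × 0.0304 = 0.7393 kg/m.
D = 13.6²/(4π × 164 × 0.7393²) = 0.164 m²/day.

0.164 m²/day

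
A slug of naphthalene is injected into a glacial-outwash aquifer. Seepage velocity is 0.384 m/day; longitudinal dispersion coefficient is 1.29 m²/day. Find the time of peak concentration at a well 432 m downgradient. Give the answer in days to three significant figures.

1120 days

For the 1D instantaneous-source solution, setting ∂C/∂t = 0 at fixed x gives v²t² + 2Dt − x² = 0, so t = (√(D² + v²x²) − D)/v².
√(D² + v²x²) = √(1.29² + 0.384² × 432²) = 165.9; v² = 0.147456.
t = (165.9 − 1.29)/0.147456 = 1120 days (vs. the pure-advection estimate x/v = 1120 d).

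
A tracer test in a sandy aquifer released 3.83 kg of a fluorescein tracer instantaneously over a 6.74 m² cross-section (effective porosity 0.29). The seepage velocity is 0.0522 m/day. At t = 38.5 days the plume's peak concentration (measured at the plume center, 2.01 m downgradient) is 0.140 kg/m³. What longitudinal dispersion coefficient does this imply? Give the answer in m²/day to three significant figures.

0.405 m²/day

At the plume center C_max = M/(n_e·A·√(4πDt)), so D = M²/(4πt·(n_e·A·C_max)²).
n_e·A·C_max = 0.29 × 6.74 × 0.140 = 0.2736 kg/m.
D = 3.83²/(4π × 38.5 × 0.2736²) = 0.405 m²/day.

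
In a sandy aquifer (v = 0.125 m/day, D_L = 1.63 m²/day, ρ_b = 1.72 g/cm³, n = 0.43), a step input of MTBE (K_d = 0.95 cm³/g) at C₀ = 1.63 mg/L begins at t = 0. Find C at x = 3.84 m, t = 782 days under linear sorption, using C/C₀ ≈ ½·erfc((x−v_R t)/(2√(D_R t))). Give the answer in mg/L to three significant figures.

Retardation factor R = 1 + ρ_b·K_d/n = 1 + 1.72 × 0.95/0.43 = 4.800.
Sorption retards both mechanisms: v_R = v/R = 0.02604 m/day, D_R = D/R = 0.3396 m²/day.
v_R·t = 0.02604 × 782 = 20.36328 m; 2√(D_R t) = 32.59 m; argument = (3.84 − 20.36328)/32.59 = -0.5070.
C = C₀ × ½·erfc(-0.5070) = 1.63 × 0.7633 = 1.24 mg/L.

1.24 mg/L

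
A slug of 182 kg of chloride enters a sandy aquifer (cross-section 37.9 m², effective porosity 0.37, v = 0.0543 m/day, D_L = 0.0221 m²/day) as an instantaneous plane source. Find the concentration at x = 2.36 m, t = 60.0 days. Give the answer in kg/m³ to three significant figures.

For an instantaneous plane source, C(x,t) = M/(n_e·A·√(4πDt)) · exp(−(x−vt)²/(4Dt)), with n_e·A the pore (flow) area.
Plume center vt = 0.0543 × 60.0 = 3.258 m, so the well at 2.36 m is 0.898 m upgradient of the peak.
√(4πDt) = 4.082 m, giving peak height M/(n_e·A·√(4πDt)) = 182/(0.37 × 37.9 × 4.082) = 3.179 kg/m³.
(x−vt)²/(4Dt) = (-0.898)²/(4 × 0.0221 × 60.0) = 0.1520; exp(−0.1520) = 0.8590.
C = 3.179 × 0.8590 = 2.73 kg/m³.

2.73 kg/m³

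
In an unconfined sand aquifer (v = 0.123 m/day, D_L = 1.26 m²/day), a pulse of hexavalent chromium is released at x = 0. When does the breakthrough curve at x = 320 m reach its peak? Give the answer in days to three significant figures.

2520 days

For the 1D instantaneous-source solution, setting ∂C/∂t = 0 at fixed x gives v²t² + 2Dt − x² = 0, so t = (√(D² + v²x²) − D)/v².
√(D² + v²x²) = √(1.26² + 0.123² × 320²) = 39.38; v² = 0.015129.
t = (39.38 − 1.26)/0.015129 = 2520 days (vs. the pure-advection estimate x/v = 2600 d).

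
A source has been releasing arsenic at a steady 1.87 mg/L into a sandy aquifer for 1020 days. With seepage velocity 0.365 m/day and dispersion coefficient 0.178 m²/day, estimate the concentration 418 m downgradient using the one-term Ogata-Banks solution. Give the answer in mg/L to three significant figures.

For a continuous step input, C/C₀ ≈ ½·erfc((x−vt)/(2√(Dt))).
vt = 0.365 × 1020 = 372.3 m and 2√(Dt) = 2√(0.178 × 1020) = 26.95 m.
Argument (x−vt)/(2√(Dt)) = (418 − 372.3)/26.95 = 1.696; ½·erfc(1.696) = 0.008231.
C = 1.87 × 0.008231 = 0.0154 mg/L.

0.0154 mg/L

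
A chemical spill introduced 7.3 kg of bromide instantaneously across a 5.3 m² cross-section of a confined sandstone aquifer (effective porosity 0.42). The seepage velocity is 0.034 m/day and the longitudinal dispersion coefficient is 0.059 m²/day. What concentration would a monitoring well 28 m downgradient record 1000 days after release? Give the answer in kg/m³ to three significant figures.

0.103 kg/m³

For an instantaneous plane source, C(x,t) = M/(n_e·A·√(4πDt)) · exp(−(x−vt)²/(4Dt)), with n_e·A the pore (flow) area.
Plume center vt = 0.034 × 1000 = 34 m, so the well at 28 m is 6 m upgradient of the peak.
√(4πDt) = 27.23 m, giving peak height M/(n_e·A·√(4πDt)) = 7.3/(0.42 × 5.3 × 27.23) = 0.1204 kg/m³.
(x−vt)²/(4Dt) = (-6)²/(4 × 0.059 × 1000) = 0.1525; exp(−0.1525) = 0.8586.
C = 0.1204 × 0.8586 = 0.103 kg/m³.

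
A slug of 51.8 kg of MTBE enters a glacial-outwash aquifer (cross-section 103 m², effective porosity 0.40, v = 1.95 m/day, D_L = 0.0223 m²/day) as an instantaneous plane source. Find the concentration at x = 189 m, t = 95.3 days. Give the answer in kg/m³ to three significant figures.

For an instantaneous plane source, C(x,t) = M/(n_e·A·√(4πDt)) · exp(−(x−vt)²/(4Dt)), with n_e·A the pore (flow) area.
Plume center vt = 1.95 × 95.3 = 185.835 m, so the well at 189 m is 3.165 m downgradient of the peak.
√(4πDt) = 5.168 m, giving peak height M/(n_e·A·√(4πDt)) = 51.8/(0.40 × 103 × 5.168) = 0.2433 kg/m³.
(x−vt)²/(4Dt) = (3.165)²/(4 × 0.0223 × 95.3) = 1.178; exp(−1.178) = 0.3079.
C = 0.2433 × 0.3079 = 0.0749 kg/m³.

0.0749 kg/m³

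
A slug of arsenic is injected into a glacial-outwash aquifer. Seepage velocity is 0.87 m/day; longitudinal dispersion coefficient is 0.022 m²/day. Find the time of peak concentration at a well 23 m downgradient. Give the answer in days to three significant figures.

26.4 days

For the 1D instantaneous-source solution, setting ∂C/∂t = 0 at fixed x gives v²t² + 2Dt − x² = 0, so t = (√(D² + v²x²) − D)/v².
√(D² + v²x²) = √(0.022² + 0.87² × 23²) = 20.01; v² = 0.7569.
t = (20.01 − 0.022)/0.7569 = 26.4 days (vs. the pure-advection estimate x/v = 26.4 d).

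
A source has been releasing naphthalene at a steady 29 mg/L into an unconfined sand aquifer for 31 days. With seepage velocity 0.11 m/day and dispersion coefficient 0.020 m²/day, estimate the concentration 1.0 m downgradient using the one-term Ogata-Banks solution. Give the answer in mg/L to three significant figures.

For a continuous step input, C/C₀ ≈ ½·erfc((x−vt)/(2√(Dt))).
vt = 0.11 × 31 = 3.41 m and 2√(Dt) = 2√(0.020 × 31) = 1.575 m.
Argument (x−vt)/(2√(Dt)) = (1.0 − 3.41)/1.575 = -1.530; ½·erfc(-1.530) = 0.9848.
C = 29 × 0.9848 = 28.6 mg/L.

28.6 mg/L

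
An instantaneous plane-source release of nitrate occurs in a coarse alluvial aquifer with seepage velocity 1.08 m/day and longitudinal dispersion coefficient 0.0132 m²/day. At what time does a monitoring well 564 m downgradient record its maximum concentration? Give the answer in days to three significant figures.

522 days

For the 1D instantaneous-source solution, setting ∂C/∂t = 0 at fixed x gives v²t² + 2Dt − x² = 0, so t = (√(D² + v²x²) − D)/v².
√(D² + v²x²) = √(0.0132² + 1.08² × 564²) = 609.1; v² = 1.1664.
t = (609.1 − 0.0132)/1.1664 = 522 days (vs. the pure-advection estimate x/v = 522 d).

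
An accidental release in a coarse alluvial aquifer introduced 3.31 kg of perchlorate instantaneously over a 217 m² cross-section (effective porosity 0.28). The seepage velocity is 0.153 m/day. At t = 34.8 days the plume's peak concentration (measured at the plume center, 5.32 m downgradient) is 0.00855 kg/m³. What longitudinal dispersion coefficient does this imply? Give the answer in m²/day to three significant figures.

0.0928 m²/day

At the plume center C_max = M/(n_e·A·√(4πDt)), so D = M²/(4πt·(n_e·A·C_max)²).
n_e·A·C_max = 0.28 × 217 × 0.00855 = 0.5195 kg/m.
D = 3.31²/(4π × 34.8 × 0.5195²) = 0.0928 m²/day.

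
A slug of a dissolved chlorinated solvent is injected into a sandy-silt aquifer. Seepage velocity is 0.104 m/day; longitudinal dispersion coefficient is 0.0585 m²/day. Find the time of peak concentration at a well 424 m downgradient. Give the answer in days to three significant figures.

For the 1D instantaneous-source solution, setting ∂C/∂t = 0 at fixed x gives v²t² + 2Dt − x² = 0, so t = (√(D² + v²x²) − D)/v².
√(D² + v²x²) = √(0.0585² + 0.104² × 424²) = 44.10; v² = 0.010816.
t = (44.10 − 0.0585)/0.010816 = 4070 days (vs. the pure-advection estimate x/v = 4080 d).

4070 days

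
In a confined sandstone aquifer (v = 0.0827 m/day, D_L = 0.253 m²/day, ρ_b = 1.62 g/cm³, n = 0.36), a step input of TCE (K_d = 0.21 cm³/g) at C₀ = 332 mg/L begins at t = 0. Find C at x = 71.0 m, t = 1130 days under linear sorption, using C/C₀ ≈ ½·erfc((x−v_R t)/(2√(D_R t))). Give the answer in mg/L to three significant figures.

Retardation factor R = 1 + ρ_b·K_d/n = 1 + 1.62 × 0.21/0.36 = 1.945.
Sorption retards both mechanisms: v_R = v/R = 0.04252 m/day, D_R = D/R = 0.1301 m²/day.
v_R·t = 0.04252 × 1130 = 48.0476 m; 2√(D_R t) = 24.25 m; argument = (71.0 − 48.0476)/24.25 = 0.9465.
C = C₀ × ½·erfc(0.9465) = 332 × 0.09036 = 30.0 mg/L.

30.0 mg/L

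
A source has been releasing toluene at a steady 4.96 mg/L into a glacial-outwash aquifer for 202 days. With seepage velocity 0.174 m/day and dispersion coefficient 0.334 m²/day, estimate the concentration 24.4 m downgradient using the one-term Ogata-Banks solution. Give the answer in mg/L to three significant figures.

For a continuous step input, C/C₀ ≈ ½·erfc((x−vt)/(2√(Dt))).
vt = 0.174 × 202 = 35.148 m and 2√(Dt) = 2√(0.334 × 202) = 16.43 m.
Argument (x−vt)/(2√(Dt)) = (24.4 − 35.148)/16.43 = -0.6542; ½·erfc(-0.6542) = 0.8226.
C = 4.96 × 0.8226 = 4.08 mg/L.

4.08 mg/L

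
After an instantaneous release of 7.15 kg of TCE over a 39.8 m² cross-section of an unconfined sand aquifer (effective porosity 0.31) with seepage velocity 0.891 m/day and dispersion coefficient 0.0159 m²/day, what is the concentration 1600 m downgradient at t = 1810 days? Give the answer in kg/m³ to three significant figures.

For an instantaneous plane source, C(x,t) = M/(n_e·A·√(4πDt)) · exp(−(x−vt)²/(4Dt)), with n_e·A the pore (flow) area.
Plume center vt = 0.891 × 1810 = 1612.71 m, so the well at 1600 m is 12.71 m upgradient of the peak.
√(4πDt) = 19.02 m, giving peak height M/(n_e·A·√(4πDt)) = 7.15/(0.31 × 39.8 × 19.02) = 0.03047 kg/m³.
(x−vt)²/(4Dt) = (-12.71)²/(4 × 0.0159 × 1810) = 1.403; exp(−1.403) = 0.2459.
C = 0.03047 × 0.2459 = 0.00749 kg/m³.

0.00749 kg/m³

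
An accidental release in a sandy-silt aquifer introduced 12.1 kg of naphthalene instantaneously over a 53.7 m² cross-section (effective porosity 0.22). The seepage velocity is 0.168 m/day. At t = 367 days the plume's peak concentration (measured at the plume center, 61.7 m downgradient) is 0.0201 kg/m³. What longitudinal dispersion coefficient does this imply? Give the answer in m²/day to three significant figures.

0.563 m²/day

At the plume center C_max = M/(n_e·A·√(4πDt)), so D = M²/(4πt·(n_e·A·C_max)²).
n_e·A·C_max = 0.22 × 53.7 × 0.0201 = 0.2375 kg/m.
D = 12.1²/(4π × 367 × 0.2375²) = 0.563 m²/day.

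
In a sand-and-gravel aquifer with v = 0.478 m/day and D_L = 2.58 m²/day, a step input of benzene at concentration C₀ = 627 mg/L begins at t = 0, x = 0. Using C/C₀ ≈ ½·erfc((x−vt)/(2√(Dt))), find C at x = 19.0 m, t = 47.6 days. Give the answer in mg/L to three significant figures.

373 mg/L

For a continuous step input, C/C₀ ≈ ½·erfc((x−vt)/(2√(Dt))).
vt = 0.478 × 47.6 = 22.7528 m and 2√(Dt) = 2√(2.58 × 47.6) = 22.16 m.
Argument (x−vt)/(2√(Dt)) = (19.0 − 22.7528)/22.16 = -0.1694; ½·erfc(-0.1694) = 0.5947.
C = 627 × 0.5947 = 373 mg/L.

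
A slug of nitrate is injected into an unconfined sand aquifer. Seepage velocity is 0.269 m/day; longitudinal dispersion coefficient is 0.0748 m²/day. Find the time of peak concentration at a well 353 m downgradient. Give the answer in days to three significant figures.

1310 days

For the 1D instantaneous-source solution, setting ∂C/∂t = 0 at fixed x gives v²t² + 2Dt − x² = 0, so t = (√(D² + v²x²) − D)/v².
√(D² + v²x²) = √(0.0748² + 0.269² × 353²) = 94.96; v² = 0.072361.
t = (94.96 − 0.0748)/0.072361 = 1310 days (vs. the pure-advection estimate x/v = 1310 d).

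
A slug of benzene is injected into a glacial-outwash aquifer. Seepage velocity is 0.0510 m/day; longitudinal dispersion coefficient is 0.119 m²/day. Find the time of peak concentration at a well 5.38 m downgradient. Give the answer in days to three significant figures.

For the 1D instantaneous-source solution, setting ∂C/∂t = 0 at fixed x gives v²t² + 2Dt − x² = 0, so t = (√(D² + v²x²) − D)/v².
√(D² + v²x²) = √(0.119² + 0.0510² × 5.38²) = 0.2991; v² = 0.002601.
t = (0.2991 − 0.119)/0.002601 = 69.2 days (vs. the pure-advection estimate x/v = 105 d).

69.2 days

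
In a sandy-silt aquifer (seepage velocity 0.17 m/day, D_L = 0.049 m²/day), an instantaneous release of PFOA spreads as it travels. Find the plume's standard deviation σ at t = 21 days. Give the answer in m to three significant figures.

Dispersive spreading gives a Gaussian with σ² = 2Dt; advection only shifts the center.
σ = √(2 × 0.049 × 21) = 1.43 m.

1.43 m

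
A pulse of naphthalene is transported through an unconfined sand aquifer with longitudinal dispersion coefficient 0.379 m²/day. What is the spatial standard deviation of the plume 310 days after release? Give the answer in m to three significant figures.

15.3 m

Dispersive spreading gives a Gaussian with σ² = 2Dt; advection only shifts the center.
σ = √(2 × 0.379 × 310) = 15.3 m.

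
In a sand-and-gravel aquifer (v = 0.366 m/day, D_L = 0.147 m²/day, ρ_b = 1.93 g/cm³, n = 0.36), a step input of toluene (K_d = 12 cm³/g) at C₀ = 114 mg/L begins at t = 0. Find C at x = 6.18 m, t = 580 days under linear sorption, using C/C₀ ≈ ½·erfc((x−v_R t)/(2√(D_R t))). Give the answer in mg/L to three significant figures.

Retardation factor R = 1 + ρ_b·K_d/n = 1 + 1.93 × 12/0.36 = 65.33.
Sorption retards both mechanisms: v_R = v/R = 0.005602 m/day, D_R = D/R = 0.002250 m²/day.
v_R·t = 0.005602 × 580 = 3.24916 m; 2√(D_R t) = 2.285 m; argument = (6.18 − 3.24916)/2.285 = 1.283.
C = C₀ × ½·erfc(1.283) = 114 × 0.03481 = 3.97 mg/L.

3.97 mg/L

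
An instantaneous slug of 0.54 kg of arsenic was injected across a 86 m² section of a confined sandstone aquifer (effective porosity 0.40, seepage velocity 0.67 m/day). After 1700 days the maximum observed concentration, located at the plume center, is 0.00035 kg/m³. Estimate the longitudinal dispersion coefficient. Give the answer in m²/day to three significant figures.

0.0942 m²/day

At the plume center C_max = M/(n_e·A·√(4πDt)), so D = M²/(4πt·(n_e·A·C_max)²).
n_e·A·C_max = 0.40 × 86 × 0.00035 = 0.01204 kg/m.
D = 0.54²/(4π × 1700 × 0.01204²) = 0.0942 m²/day.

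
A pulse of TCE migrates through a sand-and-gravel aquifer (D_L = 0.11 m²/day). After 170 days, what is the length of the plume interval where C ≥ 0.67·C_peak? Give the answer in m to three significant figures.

10.9 m

The plume is Gaussian with σ = √(2Dt) = √(2 × 0.11 × 170) = 6.116 m.
C/C_peak = exp(−Δx²/(2σ²)) = 0.67 ⇒ Δx = σ·√(−2 ln 0.67) = 6.116 × 0.8950 = 5.474 m.
Width = 2Δx = 10.9 m.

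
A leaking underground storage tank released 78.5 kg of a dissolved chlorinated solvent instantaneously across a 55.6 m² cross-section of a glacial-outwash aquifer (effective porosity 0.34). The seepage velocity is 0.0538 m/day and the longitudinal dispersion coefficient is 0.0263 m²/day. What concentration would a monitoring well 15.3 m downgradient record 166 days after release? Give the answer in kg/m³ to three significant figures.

0.0549 kg/m³

For an instantaneous plane source, C(x,t) = M/(n_e·A·√(4πDt)) · exp(−(x−vt)²/(4Dt)), with n_e·A the pore (flow) area.
Plume center vt = 0.0538 × 166 = 8.9308 m, so the well at 15.3 m is 6.3692 m downgradient of the peak.
√(4πDt) = 7.407 m, giving peak height M/(n_e·A·√(4πDt)) = 78.5/(0.34 × 55.6 × 7.407) = 0.5606 kg/m³.
(x−vt)²/(4Dt) = (6.3692)²/(4 × 0.0263 × 166) = 2.323; exp(−2.323) = 0.09798.
C = 0.5606 × 0.09798 = 0.0549 kg/m³.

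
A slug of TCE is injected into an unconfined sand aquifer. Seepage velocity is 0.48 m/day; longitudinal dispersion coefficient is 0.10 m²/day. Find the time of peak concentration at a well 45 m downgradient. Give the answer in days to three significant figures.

93.3 days

For the 1D instantaneous-source solution, setting ∂C/∂t = 0 at fixed x gives v²t² + 2Dt − x² = 0, so t = (√(D² + v²x²) − D)/v².
√(D² + v²x²) = √(0.10² + 0.48² × 45²) = 21.60; v² = 0.2304.
t = (21.60 − 0.10)/0.2304 = 93.3 days (vs. the pure-advection estimate x/v = 93.8 d).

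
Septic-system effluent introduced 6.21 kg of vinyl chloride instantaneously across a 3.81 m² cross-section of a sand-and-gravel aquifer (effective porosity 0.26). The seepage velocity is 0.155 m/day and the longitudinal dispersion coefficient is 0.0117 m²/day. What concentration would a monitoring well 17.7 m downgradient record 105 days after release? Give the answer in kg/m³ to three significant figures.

For an instantaneous plane source, C(x,t) = M/(n_e·A·√(4πDt)) · exp(−(x−vt)²/(4Dt)), with n_e·A the pore (flow) area.
Plume center vt = 0.155 × 105 = 16.275 m, so the well at 17.7 m is 1.425 m downgradient of the peak.
√(4πDt) = 3.929 m, giving peak height M/(n_e·A·√(4πDt)) = 6.21/(0.26 × 3.81 × 3.929) = 1.596 kg/m³.
(x−vt)²/(4Dt) = (1.425)²/(4 × 0.0117 × 105) = 0.4132; exp(−0.4132) = 0.6615.
C = 1.596 × 0.6615 = 1.06 kg/m³.

1.06 kg/m³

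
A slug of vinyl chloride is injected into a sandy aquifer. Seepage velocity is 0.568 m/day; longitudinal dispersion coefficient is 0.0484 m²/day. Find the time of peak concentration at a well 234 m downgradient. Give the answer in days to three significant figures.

412 days

For the 1D instantaneous-source solution, setting ∂C/∂t = 0 at fixed x gives v²t² + 2Dt − x² = 0, so t = (√(D² + v²x²) − D)/v².
√(D² + v²x²) = √(0.0484² + 0.568² × 234²) = 132.9; v² = 0.322624.
t = (132.9 − 0.0484)/0.322624 = 412 days (vs. the pure-advection estimate x/v = 412 d).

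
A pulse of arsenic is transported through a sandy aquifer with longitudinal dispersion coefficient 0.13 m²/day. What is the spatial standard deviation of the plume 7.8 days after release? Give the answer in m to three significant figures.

Dispersive spreading gives a Gaussian with σ² = 2Dt; advection only shifts the center.
σ = √(2 × 0.13 × 7.8) = 1.42 m.

1.42 m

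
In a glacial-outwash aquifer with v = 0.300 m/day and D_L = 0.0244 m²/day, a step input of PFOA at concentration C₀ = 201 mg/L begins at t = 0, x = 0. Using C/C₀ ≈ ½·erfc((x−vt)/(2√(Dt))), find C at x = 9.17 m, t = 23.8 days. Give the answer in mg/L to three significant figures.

For a continuous step input, C/C₀ ≈ ½·erfc((x−vt)/(2√(Dt))).
vt = 0.300 × 23.8 = 7.14 m and 2√(Dt) = 2√(0.0244 × 23.8) = 1.524 m.
Argument (x−vt)/(2√(Dt)) = (9.17 − 7.14)/1.524 = 1.332; ½·erfc(1.332) = 0.02980.
C = 201 × 0.02980 = 5.99 mg/L.

5.99 mg/L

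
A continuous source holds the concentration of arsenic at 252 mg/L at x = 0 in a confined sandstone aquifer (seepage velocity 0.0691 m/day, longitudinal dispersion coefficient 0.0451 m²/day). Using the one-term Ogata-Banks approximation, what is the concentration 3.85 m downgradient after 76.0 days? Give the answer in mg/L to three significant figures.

177 mg/L

For a continuous step input, C/C₀ ≈ ½·erfc((x−vt)/(2√(Dt))).
vt = 0.0691 × 76.0 = 5.2516 m and 2√(Dt) = 2√(0.0451 × 76.0) = 3.703 m.
Argument (x−vt)/(2√(Dt)) = (3.85 − 5.2516)/3.703 = -0.3785; ½·erfc(-0.3785) = 0.7038.
C = 252 × 0.7038 = 177 mg/L.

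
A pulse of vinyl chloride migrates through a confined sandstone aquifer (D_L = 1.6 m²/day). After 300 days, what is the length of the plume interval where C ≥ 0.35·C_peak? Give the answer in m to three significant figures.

89.8 m

The plume is Gaussian with σ = √(2Dt) = √(2 × 1.6 × 300) = 30.98 m.
C/C_peak = exp(−Δx²/(2σ²)) = 0.35 ⇒ Δx = σ·√(−2 ln 0.35) = 30.98 × 1.449 = 44.89 m.
Width = 2Δx = 89.8 m.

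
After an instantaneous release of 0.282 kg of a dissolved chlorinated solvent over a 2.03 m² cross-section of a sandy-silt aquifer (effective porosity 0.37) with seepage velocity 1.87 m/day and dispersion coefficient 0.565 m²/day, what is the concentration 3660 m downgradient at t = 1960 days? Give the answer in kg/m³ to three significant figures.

For an instantaneous plane source, C(x,t) = M/(n_e·A·√(4πDt)) · exp(−(x−vt)²/(4Dt)), with n_e·A the pore (flow) area.
Plume center vt = 1.87 × 1960 = 3665.2 m, so the well at 3660 m is 5.2 m upgradient of the peak.
√(4πDt) = 118.0 m, giving peak height M/(n_e·A·√(4πDt)) = 0.282/(0.37 × 2.03 × 118.0) = 0.003182 kg/m³.
(x−vt)²/(4Dt) = (-5.2)²/(4 × 0.565 × 1960) = 0.006104; exp(−0.006104) = 0.9939.
C = 0.003182 × 0.9939 = 0.00316 kg/m³.

0.00316 kg/m³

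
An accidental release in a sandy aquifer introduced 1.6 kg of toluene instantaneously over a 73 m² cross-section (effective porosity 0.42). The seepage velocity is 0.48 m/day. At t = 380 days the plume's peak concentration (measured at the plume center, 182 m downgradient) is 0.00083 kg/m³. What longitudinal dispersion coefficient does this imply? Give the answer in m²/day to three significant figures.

0.828 m²/day

At the plume center C_max = M/(n_e·A·√(4πDt)), so D = M²/(4πt·(n_e·A·C_max)²).
n_e·A·C_max = 0.42 × 73 × 0.00083 = 0.02545 kg/m.
D = 1.6²/(4π × 380 × 0.02545²) = 0.828 m²/day.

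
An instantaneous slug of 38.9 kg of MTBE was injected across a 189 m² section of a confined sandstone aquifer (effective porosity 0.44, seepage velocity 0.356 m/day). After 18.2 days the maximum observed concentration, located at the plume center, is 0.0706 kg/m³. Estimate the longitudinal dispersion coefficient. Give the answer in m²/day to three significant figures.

0.192 m²/day

At the plume center C_max = M/(n_e·A·√(4πDt)), so D = M²/(4πt·(n_e·A·C_max)²).
n_e·A·C_max = 0.44 × 189 × 0.0706 = 5.871 kg/m.
D = 38.9²/(4π × 18.2 × 5.871²) = 0.192 m²/day.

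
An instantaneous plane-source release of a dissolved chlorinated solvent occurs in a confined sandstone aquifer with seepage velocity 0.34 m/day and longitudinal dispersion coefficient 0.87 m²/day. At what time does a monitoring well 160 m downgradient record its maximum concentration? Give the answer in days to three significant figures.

For the 1D instantaneous-source solution, setting ∂C/∂t = 0 at fixed x gives v²t² + 2Dt − x² = 0, so t = (√(D² + v²x²) − D)/v².
√(D² + v²x²) = √(0.87² + 0.34² × 160²) = 54.41; v² = 0.1156.
t = (54.41 − 0.87)/0.1156 = 463 days (vs. the pure-advection estimate x/v = 471 d).

463 days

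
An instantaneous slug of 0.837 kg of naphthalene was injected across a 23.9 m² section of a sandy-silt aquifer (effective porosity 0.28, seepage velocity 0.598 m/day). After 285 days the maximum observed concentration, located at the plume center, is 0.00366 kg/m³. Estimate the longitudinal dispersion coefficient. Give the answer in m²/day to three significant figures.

0.326 m²/day

At the plume center C_max = M/(n_e·A·√(4πDt)), so D = M²/(4πt·(n_e·A·C_max)²).
n_e·A·C_max = 0.28 × 23.9 × 0.00366 = 0.02449 kg/m.
D = 0.837²/(4π × 285 × 0.02449²) = 0.326 m²/day.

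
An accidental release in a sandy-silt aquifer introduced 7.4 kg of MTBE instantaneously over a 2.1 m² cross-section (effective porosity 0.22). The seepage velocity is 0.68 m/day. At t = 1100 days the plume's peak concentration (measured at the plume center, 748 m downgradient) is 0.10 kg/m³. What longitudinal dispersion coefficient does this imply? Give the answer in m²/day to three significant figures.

1.86 m²/day

At the plume center C_max = M/(n_e·A·√(4πDt)), so D = M²/(4πt·(n_e·A·C_max)²).
n_e·A·C_max = 0.22 × 2.1 × 0.10 = 0.04620 kg/m.
D = 7.4²/(4π × 1100 × 0.04620²) = 1.86 m²/day.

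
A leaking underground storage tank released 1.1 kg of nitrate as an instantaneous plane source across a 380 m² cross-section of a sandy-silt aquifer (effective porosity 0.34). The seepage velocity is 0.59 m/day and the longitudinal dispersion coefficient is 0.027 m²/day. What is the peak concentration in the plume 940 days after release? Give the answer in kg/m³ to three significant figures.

0.000477 kg/m³

The peak of an instantaneous 1D plume sits at x = vt; there the Gaussian factor is 1 and C_max = M/(n_e·A·√(4πDt)), where n_e·A is the pore area the mass is dissolved in.
√(4πDt) = √(4π × 0.027 × 940) = 17.86 m, so C_max = 1.1/(0.34 × 380 × 17.86) = 0.000477 kg/m³.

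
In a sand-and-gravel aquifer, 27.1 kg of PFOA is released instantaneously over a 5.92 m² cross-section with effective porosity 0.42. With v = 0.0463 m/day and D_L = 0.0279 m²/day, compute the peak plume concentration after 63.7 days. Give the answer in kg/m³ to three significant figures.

2.31 kg/m³

The peak of an instantaneous 1D plume sits at x = vt; there the Gaussian factor is 1 and C_max = M/(n_e·A·√(4πDt)), where n_e·A is the pore area the mass is dissolved in.
√(4πDt) = √(4π × 0.0279 × 63.7) = 4.726 m, so C_max = 27.1/(0.42 × 5.92 × 4.726) = 2.31 kg/m³.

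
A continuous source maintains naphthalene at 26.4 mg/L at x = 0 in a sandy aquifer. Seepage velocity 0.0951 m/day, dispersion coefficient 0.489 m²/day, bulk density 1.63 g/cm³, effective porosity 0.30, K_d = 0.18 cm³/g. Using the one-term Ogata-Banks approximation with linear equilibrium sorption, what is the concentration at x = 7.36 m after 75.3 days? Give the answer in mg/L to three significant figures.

7.13 mg/L

Retardation factor R = 1 + ρ_b·K_d/n = 1 + 1.63 × 0.18/0.30 = 1.978.
Sorption retards both mechanisms: v_R = v/R = 0.04808 m/day, D_R = D/R = 0.2472 m²/day.
v_R·t = 0.04808 × 75.3 = 3.620424 m; 2√(D_R t) = 8.629 m; argument = (7.36 − 3.620424)/8.629 = 0.4334.
C = C₀ × ½·erfc(0.4334) = 26.4 × 0.2700 = 7.13 mg/L.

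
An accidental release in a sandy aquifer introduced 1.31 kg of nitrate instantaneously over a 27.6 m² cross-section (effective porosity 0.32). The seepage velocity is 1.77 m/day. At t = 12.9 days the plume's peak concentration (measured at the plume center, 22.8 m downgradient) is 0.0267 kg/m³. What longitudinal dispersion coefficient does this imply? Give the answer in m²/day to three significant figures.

0.190 m²/day

At the plume center C_max = M/(n_e·A·√(4πDt)), so D = M²/(4πt·(n_e·A·C_max)²).
n_e·A·C_max = 0.32 × 27.6 × 0.0267 = 0.2358 kg/m.
D = 1.31²/(4π × 12.9 × 0.2358²) = 0.190 m²/day.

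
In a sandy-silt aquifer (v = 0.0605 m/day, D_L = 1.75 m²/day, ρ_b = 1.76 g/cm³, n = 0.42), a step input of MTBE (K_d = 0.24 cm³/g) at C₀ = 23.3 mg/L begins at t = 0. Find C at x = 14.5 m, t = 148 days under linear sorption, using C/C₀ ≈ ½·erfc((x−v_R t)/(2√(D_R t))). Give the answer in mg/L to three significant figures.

6.20 mg/L

Retardation factor R = 1 + ρ_b·K_d/n = 1 + 1.76 × 0.24/0.42 = 2.006.
Sorption retards both mechanisms: v_R = v/R = 0.03016 m/day, D_R = D/R = 0.8724 m²/day.
v_R·t = 0.03016 × 148 = 4.46368 m; 2√(D_R t) = 22.73 m; argument = (14.5 − 4.46368)/22.73 = 0.4415.
C = C₀ × ½·erfc(0.4415) = 23.3 × 0.2662 = 6.20 mg/L.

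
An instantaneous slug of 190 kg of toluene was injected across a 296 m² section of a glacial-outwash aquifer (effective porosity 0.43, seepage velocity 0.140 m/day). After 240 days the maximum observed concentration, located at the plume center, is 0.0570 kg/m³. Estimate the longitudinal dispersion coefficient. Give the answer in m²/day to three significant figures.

0.227 m²/day

At the plume center C_max = M/(n_e·A·√(4πDt)), so D = M²/(4πt·(n_e·A·C_max)²).
n_e·A·C_max = 0.43 × 296 × 0.0570 = 7.255 kg/m.
D = 190²/(4π × 240 × 7.255²) = 0.227 m²/day.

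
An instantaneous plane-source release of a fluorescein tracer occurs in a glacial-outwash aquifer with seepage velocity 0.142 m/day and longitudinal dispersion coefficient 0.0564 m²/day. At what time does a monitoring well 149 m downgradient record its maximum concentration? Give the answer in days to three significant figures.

For the 1D instantaneous-source solution, setting ∂C/∂t = 0 at fixed x gives v²t² + 2Dt − x² = 0, so t = (√(D² + v²x²) − D)/v².
√(D² + v²x²) = √(0.0564² + 0.142² × 149²) = 21.16; v² = 0.020164.
t = (21.16 − 0.0564)/0.020164 = 1050 days (vs. the pure-advection estimate x/v = 1050 d).

1050 days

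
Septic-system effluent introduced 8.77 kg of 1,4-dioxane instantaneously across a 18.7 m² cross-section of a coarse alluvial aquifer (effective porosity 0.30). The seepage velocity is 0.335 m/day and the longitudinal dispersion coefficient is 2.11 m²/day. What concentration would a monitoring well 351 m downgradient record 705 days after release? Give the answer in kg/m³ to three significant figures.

0.00125 kg/m³

For an instantaneous plane source, C(x,t) = M/(n_e·A·√(4πDt)) · exp(−(x−vt)²/(4Dt)), with n_e·A the pore (flow) area.
Plume center vt = 0.335 × 705 = 236.175 m, so the well at 351 m is 114.825 m downgradient of the peak.
√(4πDt) = 136.7 m, giving peak height M/(n_e·A·√(4πDt)) = 8.77/(0.30 × 18.7 × 136.7) = 0.01144 kg/m³.
(x−vt)²/(4Dt) = (114.825)²/(4 × 2.11 × 705) = 2.216; exp(−2.216) = 0.1090.
C = 0.01144 × 0.1090 = 0.00125 kg/m³.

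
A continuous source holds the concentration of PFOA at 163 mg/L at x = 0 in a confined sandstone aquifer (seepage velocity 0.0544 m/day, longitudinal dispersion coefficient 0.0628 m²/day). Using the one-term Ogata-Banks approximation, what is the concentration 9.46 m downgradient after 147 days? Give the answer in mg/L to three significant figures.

59.8 mg/L

For a continuous step input, C/C₀ ≈ ½·erfc((x−vt)/(2√(Dt))).
vt = 0.0544 × 147 = 7.9968 m and 2√(Dt) = 2√(0.0628 × 147) = 6.077 m.
Argument (x−vt)/(2√(Dt)) = (9.46 − 7.9968)/6.077 = 0.2408; ½·erfc(0.2408) = 0.3667.
C = 163 × 0.3667 = 59.8 mg/L.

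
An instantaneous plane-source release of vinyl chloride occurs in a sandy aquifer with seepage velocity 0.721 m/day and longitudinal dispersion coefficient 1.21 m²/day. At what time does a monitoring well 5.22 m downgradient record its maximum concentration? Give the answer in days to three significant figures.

For the 1D instantaneous-source solution, setting ∂C/∂t = 0 at fixed x gives v²t² + 2Dt − x² = 0, so t = (√(D² + v²x²) − D)/v².
√(D² + v²x²) = √(1.21² + 0.721² × 5.22²) = 3.953; v² = 0.519841.
t = (3.953 − 1.21)/0.519841 = 5.28 days (vs. the pure-advection estimate x/v = 7.24 d).

5.28 days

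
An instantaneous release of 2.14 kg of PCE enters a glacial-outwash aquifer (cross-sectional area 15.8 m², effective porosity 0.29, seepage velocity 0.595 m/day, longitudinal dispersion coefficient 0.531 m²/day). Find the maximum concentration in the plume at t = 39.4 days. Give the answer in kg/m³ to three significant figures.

The peak of an instantaneous 1D plume sits at x = vt; there the Gaussian factor is 1 and C_max = M/(n_e·A·√(4πDt)), where n_e·A is the pore area the mass is dissolved in.
√(4πDt) = √(4π × 0.531 × 39.4) = 16.21 m, so C_max = 2.14/(0.29 × 15.8 × 16.21) = 0.0288 kg/m³.

0.0288 kg/m³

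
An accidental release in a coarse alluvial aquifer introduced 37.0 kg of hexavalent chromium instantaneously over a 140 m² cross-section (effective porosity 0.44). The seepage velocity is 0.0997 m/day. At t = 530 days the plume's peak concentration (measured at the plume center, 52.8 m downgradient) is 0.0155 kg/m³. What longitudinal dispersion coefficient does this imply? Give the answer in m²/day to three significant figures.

At the plume center C_max = M/(n_e·A·√(4πDt)), so D = M²/(4πt·(n_e·A·C_max)²).
n_e·A·C_max = 0.44 × 140 × 0.0155 = 0.9548 kg/m.
D = 37.0²/(4π × 530 × 0.9548²) = 0.225 m²/day.

0.225 m²/day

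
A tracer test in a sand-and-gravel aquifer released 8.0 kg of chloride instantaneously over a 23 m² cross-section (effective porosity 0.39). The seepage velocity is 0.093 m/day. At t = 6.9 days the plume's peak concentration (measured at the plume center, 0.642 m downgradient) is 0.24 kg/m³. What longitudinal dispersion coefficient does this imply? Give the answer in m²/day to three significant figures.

0.159 m²/day

At the plume center C_max = M/(n_e·A·√(4πDt)), so D = M²/(4πt·(n_e·A·C_max)²).
n_e·A·C_max = 0.39 × 23 × 0.24 = 2.153 kg/m.
D = 8.0²/(4π × 6.9 × 2.153²) = 0.159 m²/day.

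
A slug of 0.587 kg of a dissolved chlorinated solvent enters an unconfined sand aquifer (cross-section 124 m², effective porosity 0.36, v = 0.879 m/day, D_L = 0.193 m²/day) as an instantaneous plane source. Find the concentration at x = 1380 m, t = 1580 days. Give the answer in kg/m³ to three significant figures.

For an instantaneous plane source, C(x,t) = M/(n_e·A·√(4πDt)) · exp(−(x−vt)²/(4Dt)), with n_e·A the pore (flow) area.
Plume center vt = 0.879 × 1580 = 1388.82 m, so the well at 1380 m is 8.82 m upgradient of the peak.
√(4πDt) = 61.90 m, giving peak height M/(n_e·A·√(4πDt)) = 0.587/(0.36 × 124 × 61.90) = 0.0002124 kg/m³.
(x−vt)²/(4Dt) = (-8.82)²/(4 × 0.193 × 1580) = 0.06378; exp(−0.06378) = 0.9382.
C = 0.0002124 × 0.9382 = 0.000199 kg/m³.

0.000199 kg/m³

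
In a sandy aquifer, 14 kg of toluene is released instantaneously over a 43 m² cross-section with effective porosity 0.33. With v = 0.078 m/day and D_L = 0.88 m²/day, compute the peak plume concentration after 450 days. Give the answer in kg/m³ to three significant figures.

The peak of an instantaneous 1D plume sits at x = vt; there the Gaussian factor is 1 and C_max = M/(n_e·A·√(4πDt)), where n_e·A is the pore area the mass is dissolved in.
√(4πDt) = √(4π × 0.88 × 450) = 70.54 m, so C_max = 14/(0.33 × 43 × 70.54) = 0.0140 kg/m³.

0.0140 kg/m³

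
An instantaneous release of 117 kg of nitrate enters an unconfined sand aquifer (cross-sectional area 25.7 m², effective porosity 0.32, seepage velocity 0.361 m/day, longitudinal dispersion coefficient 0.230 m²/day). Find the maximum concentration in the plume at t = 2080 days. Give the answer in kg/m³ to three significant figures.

The peak of an instantaneous 1D plume sits at x = vt; there the Gaussian factor is 1 and C_max = M/(n_e·A·√(4πDt)), where n_e·A is the pore area the mass is dissolved in.
√(4πDt) = √(4π × 0.230 × 2080) = 77.54 m, so C_max = 117/(0.32 × 25.7 × 77.54) = 0.183 kg/m³.

0.183 kg/m³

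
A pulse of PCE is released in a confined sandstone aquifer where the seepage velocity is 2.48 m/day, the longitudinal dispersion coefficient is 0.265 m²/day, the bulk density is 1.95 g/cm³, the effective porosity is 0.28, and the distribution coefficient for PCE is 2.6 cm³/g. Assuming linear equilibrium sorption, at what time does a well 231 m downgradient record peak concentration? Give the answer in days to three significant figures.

1780 days

Retardation factor R = 1 + ρ_b·K_d/n = 1 + 1.95 × 2.6/0.28 = 19.11.
Sorption retards both mechanisms: v_R = v/R = 0.1298 m/day, D_R = D/R = 0.01387 m²/day.
Peak time from v_R²t² + 2D_R t − x² = 0: t = (√(D_R² + v_R²x²) − D_R)/v_R².
√(D_R² + v_R²x²) = √(0.01387² + 0.1298² × 231²) = 29.98; v_R² = 0.01685.
t = (29.98 − 0.01387)/0.01685 = 1780 days.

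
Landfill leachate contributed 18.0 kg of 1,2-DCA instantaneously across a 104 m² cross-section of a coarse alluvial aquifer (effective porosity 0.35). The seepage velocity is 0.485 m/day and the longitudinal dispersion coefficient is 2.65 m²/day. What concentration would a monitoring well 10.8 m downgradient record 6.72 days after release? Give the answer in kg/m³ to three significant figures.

For an instantaneous plane source, C(x,t) = M/(n_e·A·√(4πDt)) · exp(−(x−vt)²/(4Dt)), with n_e·A the pore (flow) area.
Plume center vt = 0.485 × 6.72 = 3.2592 m, so the well at 10.8 m is 7.5408 m downgradient of the peak.
√(4πDt) = 14.96 m, giving peak height M/(n_e·A·√(4πDt)) = 18.0/(0.35 × 104 × 14.96) = 0.03306 kg/m³.
(x−vt)²/(4Dt) = (7.5408)²/(4 × 2.65 × 6.72) = 0.7983; exp(−0.7983) = 0.4501.
C = 0.03306 × 0.4501 = 0.0149 kg/m³.

0.0149 kg/m³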